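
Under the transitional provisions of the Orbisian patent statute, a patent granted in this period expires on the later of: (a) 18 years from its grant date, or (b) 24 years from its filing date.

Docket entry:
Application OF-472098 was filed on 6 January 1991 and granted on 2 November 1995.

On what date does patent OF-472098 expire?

(a) grant + 18 years → 2 November 2013.
(b) filing + 24 years → 6 January 2015.
Later of the two: 6 January 2015.

January 6, 2015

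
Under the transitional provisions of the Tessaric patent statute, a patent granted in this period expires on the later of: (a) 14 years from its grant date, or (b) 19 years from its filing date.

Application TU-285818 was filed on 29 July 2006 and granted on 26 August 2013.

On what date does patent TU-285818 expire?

(a) grant + 14 years → 26 August 2027.
(b) filing + 19 years → 29 July 2025.
Later of the two: 26 August 2027.

2027-08-26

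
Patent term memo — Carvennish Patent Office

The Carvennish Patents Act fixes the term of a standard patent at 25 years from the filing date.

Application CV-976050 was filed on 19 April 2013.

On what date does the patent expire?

Filing date + 25 years → 19 April 2038.

2038-04-19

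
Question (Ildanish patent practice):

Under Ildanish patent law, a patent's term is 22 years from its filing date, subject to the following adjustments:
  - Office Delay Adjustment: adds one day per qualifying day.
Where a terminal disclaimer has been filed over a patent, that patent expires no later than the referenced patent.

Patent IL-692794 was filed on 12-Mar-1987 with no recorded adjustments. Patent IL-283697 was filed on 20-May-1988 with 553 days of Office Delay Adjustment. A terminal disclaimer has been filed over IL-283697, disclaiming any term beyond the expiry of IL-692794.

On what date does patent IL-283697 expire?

March 12, 2009

Natural term of IL-283697:
  Base: filing + 22 years → 20 May 2010.
  Office Delay Adjustment: +553 days → 24 November 2011.
Expiry of referenced patent IL-692794:
  Base: filing + 22 years → 12 March 2009.
Terminal disclaimer: IL-283697 expires on the earlier of 24 November 2011 and 12 March 2009.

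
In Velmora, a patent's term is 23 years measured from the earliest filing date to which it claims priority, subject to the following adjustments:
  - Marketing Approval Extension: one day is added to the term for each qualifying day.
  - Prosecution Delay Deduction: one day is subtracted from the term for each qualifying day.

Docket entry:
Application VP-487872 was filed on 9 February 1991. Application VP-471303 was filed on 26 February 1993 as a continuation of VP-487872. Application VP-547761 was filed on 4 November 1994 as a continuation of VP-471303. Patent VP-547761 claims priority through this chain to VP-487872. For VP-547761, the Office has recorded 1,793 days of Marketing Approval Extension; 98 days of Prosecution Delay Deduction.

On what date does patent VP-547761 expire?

Earliest priority filing: 9 February 1991.
Base term: 9 February 1991 + 23 years → 9 February 2014.
Marketing Approval Extension: +1793 days → 7 January 2019.
Prosecution Delay Deduction: −98 days → 1 October 2018.

2018-10-01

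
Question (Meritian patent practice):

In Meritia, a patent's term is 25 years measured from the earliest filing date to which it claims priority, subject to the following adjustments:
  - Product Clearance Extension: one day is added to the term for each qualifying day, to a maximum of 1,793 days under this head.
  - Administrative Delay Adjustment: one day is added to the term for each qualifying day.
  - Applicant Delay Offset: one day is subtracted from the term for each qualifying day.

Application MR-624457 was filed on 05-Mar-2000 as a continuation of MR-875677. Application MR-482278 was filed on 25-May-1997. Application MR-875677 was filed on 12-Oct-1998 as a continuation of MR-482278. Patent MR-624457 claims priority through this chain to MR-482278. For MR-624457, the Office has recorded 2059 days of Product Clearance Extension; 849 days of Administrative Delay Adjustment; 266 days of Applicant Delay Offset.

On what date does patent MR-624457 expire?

2028-11-25

Earliest priority filing: 25 May 1997.
Base term: 25 May 1997 + 25 years → 25 May 2022.
Product Clearance Extension: 2059 days claimed exceeds the 1793-day cap, so +1793 days → 22 April 2027.
Administrative Delay Adjustment: +849 days → 18 August 2029.
Applicant Delay Offset: −266 days → 25 November 2028.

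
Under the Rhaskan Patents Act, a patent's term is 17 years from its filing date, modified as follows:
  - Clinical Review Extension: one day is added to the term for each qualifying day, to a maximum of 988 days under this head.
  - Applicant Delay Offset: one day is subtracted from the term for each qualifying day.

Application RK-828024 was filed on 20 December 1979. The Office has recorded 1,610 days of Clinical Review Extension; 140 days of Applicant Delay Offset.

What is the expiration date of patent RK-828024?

1999-04-17

Base term: filing date + 17 years → 20 December 1996.
Clinical Review Extension: 1610 days claimed exceeds the 988-day cap, so +988 days → 4 September 1999.
Applicant Delay Offset: −140 days → 17 April 1999.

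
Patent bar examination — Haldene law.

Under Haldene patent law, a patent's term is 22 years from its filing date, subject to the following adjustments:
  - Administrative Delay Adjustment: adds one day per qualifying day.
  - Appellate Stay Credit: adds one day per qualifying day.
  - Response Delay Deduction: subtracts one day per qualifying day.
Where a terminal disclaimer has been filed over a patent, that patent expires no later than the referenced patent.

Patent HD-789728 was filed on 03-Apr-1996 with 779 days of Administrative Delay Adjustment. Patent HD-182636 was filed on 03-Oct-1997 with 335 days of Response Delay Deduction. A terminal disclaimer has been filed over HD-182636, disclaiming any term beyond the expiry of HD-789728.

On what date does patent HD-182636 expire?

Natural term of HD-182636:
  Base: filing + 22 years → 3 October 2019.
  Response Delay Deduction: −335 days → 2 November 2018.
Expiry of referenced patent HD-789728:
  Base: filing + 22 years → 3 April 2018.
  Administrative Delay Adjustment: +779 days → 21 May 2020.
Terminal disclaimer: HD-182636 expires on the earlier of 2 November 2018 and 21 May 2020.

2018-11-02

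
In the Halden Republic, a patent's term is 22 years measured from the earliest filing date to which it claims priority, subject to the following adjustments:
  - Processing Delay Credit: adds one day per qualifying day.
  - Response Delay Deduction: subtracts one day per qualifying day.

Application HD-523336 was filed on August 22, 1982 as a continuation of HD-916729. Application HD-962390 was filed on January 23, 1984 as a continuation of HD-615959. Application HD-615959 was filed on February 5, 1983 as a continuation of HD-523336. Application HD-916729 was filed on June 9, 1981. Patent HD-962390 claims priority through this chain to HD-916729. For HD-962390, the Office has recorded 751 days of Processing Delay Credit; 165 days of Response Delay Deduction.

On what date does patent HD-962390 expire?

2005-01-15

Earliest priority filing: 9 June 1981.
Base term: 9 June 1981 + 22 years → 9 June 2003.
Processing Delay Credit: +751 days → 29 June 2005.
Response Delay Deduction: −165 days → 15 January 2005.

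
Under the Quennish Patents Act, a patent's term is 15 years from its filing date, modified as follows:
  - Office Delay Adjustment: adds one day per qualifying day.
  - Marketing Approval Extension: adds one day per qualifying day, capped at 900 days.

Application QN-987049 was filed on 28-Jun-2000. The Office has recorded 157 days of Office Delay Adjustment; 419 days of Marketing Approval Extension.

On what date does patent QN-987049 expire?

Base term: filing date + 15 years → 28 June 2015.
Office Delay Adjustment: +157 days → 2 December 2015.
Marketing Approval Extension: 419 days (within the 900-day cap) → +419 days → 24 January 2017.

January 24, 2017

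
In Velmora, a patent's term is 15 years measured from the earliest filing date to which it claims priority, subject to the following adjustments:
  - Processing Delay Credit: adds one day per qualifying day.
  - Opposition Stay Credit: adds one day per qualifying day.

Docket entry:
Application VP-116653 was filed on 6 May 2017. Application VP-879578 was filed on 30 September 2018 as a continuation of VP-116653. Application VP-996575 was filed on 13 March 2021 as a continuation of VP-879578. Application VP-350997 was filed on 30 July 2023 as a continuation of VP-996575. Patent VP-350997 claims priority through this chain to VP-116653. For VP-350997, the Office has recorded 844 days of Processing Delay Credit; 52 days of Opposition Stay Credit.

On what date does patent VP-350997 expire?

2034-10-19

Earliest priority filing: 6 May 2017.
Base term: 6 May 2017 + 15 years → 6 May 2032.
Processing Delay Credit: +844 days → 28 August 2034.
Opposition Stay Credit: +52 days → 19 October 2034.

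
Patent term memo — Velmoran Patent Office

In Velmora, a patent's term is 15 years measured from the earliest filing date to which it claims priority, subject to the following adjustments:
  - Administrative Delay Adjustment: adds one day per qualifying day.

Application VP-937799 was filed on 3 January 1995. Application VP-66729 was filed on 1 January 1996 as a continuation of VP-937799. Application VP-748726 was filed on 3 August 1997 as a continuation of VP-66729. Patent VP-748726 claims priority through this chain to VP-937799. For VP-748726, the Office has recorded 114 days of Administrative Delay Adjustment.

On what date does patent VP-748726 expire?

2010-04-27

Earliest priority filing: 3 January 1995.
Base term: 3 January 1995 + 15 years → 3 January 2010.
Administrative Delay Adjustment: +114 days → 27 April 2010.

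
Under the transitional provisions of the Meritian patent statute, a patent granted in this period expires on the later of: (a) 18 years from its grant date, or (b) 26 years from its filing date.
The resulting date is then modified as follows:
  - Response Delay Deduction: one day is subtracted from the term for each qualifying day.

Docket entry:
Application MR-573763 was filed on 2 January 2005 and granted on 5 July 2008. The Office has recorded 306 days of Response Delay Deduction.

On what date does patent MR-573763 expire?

(a) grant + 18 years → 5 July 2026.
(b) filing + 26 years → 2 January 2031.
Later of the two: 2 January 2031.
Response Delay Deduction: −306 days → 2 March 2030.

2030-03-02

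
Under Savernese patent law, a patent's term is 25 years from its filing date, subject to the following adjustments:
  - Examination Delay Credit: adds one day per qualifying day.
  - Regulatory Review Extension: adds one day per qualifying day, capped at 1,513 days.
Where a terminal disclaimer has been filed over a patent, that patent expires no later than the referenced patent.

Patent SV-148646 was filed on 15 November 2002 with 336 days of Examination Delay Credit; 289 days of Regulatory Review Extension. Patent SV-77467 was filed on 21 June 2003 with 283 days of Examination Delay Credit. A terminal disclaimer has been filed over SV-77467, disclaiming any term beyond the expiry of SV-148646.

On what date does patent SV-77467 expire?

Natural term of SV-77467:
  Base: filing + 25 years → 21 June 2028.
  Examination Delay Credit: +283 days → 31 March 2029.
Expiry of referenced patent SV-148646:
  Base: filing + 25 years → 15 November 2027.
  Examination Delay Credit: +336 days → 16 October 2028.
  Regulatory Review Extension: 289 days (within the 1513-day cap) → +289 days → 1 August 2029.
Terminal disclaimer: SV-77467 expires on the earlier of 31 March 2029 and 1 August 2029.

March 31, 2029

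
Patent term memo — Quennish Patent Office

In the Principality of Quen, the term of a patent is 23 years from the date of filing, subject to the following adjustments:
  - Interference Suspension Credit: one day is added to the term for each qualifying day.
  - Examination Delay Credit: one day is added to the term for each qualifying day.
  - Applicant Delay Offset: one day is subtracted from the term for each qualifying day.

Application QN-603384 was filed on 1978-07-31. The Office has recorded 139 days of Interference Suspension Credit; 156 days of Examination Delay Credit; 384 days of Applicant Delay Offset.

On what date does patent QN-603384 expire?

Base term: filing date + 23 years → 31 July 2001.
Interference Suspension Credit: +139 days → 17 December 2001.
Examination Delay Credit: +156 days → 22 May 2002.
Applicant Delay Offset: −384 days → 3 May 2001.

2001-05-03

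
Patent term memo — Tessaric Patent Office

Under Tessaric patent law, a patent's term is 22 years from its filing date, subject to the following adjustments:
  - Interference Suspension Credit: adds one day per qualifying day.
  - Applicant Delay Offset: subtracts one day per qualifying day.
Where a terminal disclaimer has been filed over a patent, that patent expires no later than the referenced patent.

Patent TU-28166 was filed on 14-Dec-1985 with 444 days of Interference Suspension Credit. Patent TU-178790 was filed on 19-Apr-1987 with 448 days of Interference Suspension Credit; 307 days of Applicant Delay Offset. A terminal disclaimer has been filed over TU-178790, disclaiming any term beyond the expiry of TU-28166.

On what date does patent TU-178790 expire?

Natural term of TU-178790:
  Base: filing + 22 years → 19 April 2009.
  Interference Suspension Credit: +448 days → 11 July 2010.
  Applicant Delay Offset: −307 days → 7 September 2009.
Expiry of referenced patent TU-28166:
  Base: filing + 22 years → 14 December 2007.
  Interference Suspension Credit: +444 days → 2 March 2009.
Terminal disclaimer: TU-178790 expires on the earlier of 7 September 2009 and 2 March 2009.

2009-03-02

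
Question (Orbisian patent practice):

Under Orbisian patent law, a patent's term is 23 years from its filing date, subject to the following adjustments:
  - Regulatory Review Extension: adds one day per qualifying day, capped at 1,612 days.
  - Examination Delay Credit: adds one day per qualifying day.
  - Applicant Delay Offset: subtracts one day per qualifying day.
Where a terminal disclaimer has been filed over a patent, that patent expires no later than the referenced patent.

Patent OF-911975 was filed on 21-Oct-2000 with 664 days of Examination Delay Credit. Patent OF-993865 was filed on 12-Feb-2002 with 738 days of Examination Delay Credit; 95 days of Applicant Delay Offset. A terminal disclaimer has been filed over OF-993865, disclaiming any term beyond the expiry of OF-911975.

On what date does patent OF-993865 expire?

Natural term of OF-993865:
  Base: filing + 23 years → 12 February 2025.
  Examination Delay Credit: +738 days → 20 February 2027.
  Applicant Delay Offset: −95 days → 17 November 2026.
Expiry of referenced patent OF-911975:
  Base: filing + 23 years → 21 October 2023.
  Examination Delay Credit: +664 days → 15 August 2025.
Terminal disclaimer: OF-993865 expires on the earlier of 17 November 2026 and 15 August 2025.

August 15, 2025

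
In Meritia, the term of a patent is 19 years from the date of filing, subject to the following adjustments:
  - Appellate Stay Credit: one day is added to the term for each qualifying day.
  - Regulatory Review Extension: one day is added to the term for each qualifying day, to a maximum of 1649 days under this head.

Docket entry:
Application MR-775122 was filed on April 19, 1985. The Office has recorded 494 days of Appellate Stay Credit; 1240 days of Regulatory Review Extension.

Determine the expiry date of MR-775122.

Base term: filing date + 19 years → 19 April 2004.
Appellate Stay Credit: +494 days → 26 August 2005.
Regulatory Review Extension: 1240 days (within the 1649-day cap) → +1240 days → 17 January 2009.

January 17, 2009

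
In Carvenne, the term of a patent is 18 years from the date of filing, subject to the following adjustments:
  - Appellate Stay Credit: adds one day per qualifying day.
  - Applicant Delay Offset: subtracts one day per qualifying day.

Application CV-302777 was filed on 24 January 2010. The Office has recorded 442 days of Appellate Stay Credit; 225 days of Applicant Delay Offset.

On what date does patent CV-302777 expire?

Base term: filing date + 18 years → 24 January 2028.
Appellate Stay Credit: +442 days → 10 April 2029.
Applicant Delay Offset: −225 days → 28 August 2028.

August 28, 2028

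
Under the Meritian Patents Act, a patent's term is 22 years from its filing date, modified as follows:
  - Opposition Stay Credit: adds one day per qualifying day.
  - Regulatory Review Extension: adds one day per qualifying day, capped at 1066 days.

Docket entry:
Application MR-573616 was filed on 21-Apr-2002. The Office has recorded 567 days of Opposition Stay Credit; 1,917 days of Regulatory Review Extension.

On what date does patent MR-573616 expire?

October 10, 2028

Base term: filing date + 22 years → 21 April 2024.
Opposition Stay Credit: +567 days → 9 November 2025.
Regulatory Review Extension: 1917 days claimed exceeds the 1066-day cap, so +1066 days → 10 October 2028.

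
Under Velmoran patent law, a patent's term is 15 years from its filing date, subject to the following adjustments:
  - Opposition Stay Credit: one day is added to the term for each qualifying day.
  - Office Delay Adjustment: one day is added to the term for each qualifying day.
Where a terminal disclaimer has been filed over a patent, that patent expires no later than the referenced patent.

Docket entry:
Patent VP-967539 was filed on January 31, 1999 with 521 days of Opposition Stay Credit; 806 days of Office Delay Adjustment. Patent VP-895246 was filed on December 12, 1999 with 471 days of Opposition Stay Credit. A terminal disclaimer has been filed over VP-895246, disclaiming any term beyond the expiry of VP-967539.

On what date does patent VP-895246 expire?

2016-03-27

Natural term of VP-895246:
  Base: filing + 15 years → 12 December 2014.
  Opposition Stay Credit: +471 days → 27 March 2016.
Expiry of referenced patent VP-967539:
  Base: filing + 15 years → 31 January 2014.
  Opposition Stay Credit: +521 days → 6 July 2015.
  Office Delay Adjustment: +806 days → 19 September 2017.
Terminal disclaimer: VP-895246 expires on the earlier of 27 March 2016 and 19 September 2017.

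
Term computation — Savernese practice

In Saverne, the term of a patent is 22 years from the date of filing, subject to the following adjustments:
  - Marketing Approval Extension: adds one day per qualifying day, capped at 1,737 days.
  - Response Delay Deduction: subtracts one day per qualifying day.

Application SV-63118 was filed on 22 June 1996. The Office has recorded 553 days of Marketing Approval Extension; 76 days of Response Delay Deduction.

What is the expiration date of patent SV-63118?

October 12, 2019

Base term: filing date + 22 years → 22 June 2018.
Marketing Approval Extension: 553 days (within the 1737-day cap) → +553 days → 27 December 2019.
Response Delay Deduction: −76 days → 12 October 2019.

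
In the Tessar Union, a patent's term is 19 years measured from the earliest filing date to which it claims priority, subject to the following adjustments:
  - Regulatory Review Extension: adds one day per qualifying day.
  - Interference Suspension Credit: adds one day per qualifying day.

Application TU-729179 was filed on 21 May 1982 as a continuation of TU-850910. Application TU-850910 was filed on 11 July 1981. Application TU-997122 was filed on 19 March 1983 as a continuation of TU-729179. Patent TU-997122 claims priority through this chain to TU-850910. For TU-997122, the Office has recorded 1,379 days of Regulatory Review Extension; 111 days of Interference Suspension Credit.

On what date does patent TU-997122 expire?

Earliest priority filing: 11 July 1981.
Base term: 11 July 1981 + 19 years → 11 July 2000.
Regulatory Review Extension: +1379 days → 20 April 2004.
Interference Suspension Credit: +111 days → 9 August 2004.

August 9, 2004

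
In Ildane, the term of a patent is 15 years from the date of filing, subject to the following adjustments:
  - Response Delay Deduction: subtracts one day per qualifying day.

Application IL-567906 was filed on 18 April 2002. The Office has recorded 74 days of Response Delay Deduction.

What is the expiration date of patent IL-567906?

Base term: filing date + 15 years → 18 April 2017.
Response Delay Deduction: −74 days → 3 February 2017.

February 3, 2017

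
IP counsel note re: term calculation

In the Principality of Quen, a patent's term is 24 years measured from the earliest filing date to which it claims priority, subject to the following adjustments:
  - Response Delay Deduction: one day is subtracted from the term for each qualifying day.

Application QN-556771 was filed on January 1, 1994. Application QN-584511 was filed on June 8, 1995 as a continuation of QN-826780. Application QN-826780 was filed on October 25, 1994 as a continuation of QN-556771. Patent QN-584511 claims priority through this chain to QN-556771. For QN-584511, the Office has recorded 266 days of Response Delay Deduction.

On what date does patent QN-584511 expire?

Earliest priority filing: 1 January 1994.
Base term: 1 January 1994 + 24 years → 1 January 2018.
Response Delay Deduction: −266 days → 10 April 2017.

2017-04-10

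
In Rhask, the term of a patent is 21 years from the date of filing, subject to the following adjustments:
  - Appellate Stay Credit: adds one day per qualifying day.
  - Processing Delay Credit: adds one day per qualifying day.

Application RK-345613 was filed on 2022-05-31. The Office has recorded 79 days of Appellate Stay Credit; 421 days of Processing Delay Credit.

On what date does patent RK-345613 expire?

Base term: filing date + 21 years → 31 May 2043.
Appellate Stay Credit: +79 days → 18 August 2043.
Processing Delay Credit: +421 days → 12 October 2044.

2044-10-12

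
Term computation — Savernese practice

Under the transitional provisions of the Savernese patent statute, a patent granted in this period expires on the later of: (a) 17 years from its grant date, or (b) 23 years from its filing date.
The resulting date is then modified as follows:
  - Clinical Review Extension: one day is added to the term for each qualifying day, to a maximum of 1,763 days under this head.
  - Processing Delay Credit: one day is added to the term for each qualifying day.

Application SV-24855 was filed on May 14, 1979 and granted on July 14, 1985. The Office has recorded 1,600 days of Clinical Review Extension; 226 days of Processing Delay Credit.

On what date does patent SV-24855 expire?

(a) grant + 17 years → 14 July 2002.
(b) filing + 23 years → 14 May 2002.
Later of the two: 14 July 2002.
Clinical Review Extension: 1600 days (within the 1763-day cap) → +1600 days → 30 November 2006.
Processing Delay Credit: +226 days → 14 July 2007.

July 14, 2007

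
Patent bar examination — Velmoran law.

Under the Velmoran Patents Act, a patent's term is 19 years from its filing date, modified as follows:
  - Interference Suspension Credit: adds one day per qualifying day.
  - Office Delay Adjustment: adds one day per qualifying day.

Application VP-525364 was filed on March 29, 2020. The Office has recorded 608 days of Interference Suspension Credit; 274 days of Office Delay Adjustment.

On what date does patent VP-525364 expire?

August 27, 2041

Base term: filing date + 19 years → 29 March 2039.
Interference Suspension Credit: +608 days → 26 November 2040.
Office Delay Adjustment: +274 days → 27 August 2041.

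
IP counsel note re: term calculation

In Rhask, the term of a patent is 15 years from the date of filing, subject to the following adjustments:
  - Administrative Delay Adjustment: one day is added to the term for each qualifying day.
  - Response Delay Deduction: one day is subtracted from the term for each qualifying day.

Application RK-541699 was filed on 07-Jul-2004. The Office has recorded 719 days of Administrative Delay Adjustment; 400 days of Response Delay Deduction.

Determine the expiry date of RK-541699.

2020-05-21

Base term: filing date + 15 years → 7 July 2019.
Administrative Delay Adjustment: +719 days → 25 June 2021.
Response Delay Deduction: −400 days → 21 May 2020.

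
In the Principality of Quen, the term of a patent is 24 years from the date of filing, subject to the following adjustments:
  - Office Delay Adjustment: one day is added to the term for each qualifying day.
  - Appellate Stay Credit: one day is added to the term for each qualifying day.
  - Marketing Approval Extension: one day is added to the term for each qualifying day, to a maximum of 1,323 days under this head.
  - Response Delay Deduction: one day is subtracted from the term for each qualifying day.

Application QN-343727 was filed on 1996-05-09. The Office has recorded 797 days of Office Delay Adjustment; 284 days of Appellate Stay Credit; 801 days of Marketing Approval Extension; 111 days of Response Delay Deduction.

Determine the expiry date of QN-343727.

March 15, 2025

Base term: filing date + 24 years → 9 May 2020.
Office Delay Adjustment: +797 days → 15 July 2022.
Appellate Stay Credit: +284 days → 25 April 2023.
Marketing Approval Extension: 801 days (within the 1323-day cap) → +801 days → 4 July 2025.
Response Delay Deduction: −111 days → 15 March 2025.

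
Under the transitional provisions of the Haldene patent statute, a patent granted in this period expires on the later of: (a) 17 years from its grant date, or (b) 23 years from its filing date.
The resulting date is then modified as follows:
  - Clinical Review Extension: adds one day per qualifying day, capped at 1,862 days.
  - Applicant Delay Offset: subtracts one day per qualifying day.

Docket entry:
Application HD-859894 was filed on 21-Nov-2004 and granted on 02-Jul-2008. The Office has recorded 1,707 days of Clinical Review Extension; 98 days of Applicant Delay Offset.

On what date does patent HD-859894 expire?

April 17, 2032

(a) grant + 17 years → 2 July 2025.
(b) filing + 23 years → 21 November 2027.
Later of the two: 21 November 2027.
Clinical Review Extension: 1707 days (within the 1862-day cap) → +1707 days → 24 July 2032.
Applicant Delay Offset: −98 days → 17 April 2032.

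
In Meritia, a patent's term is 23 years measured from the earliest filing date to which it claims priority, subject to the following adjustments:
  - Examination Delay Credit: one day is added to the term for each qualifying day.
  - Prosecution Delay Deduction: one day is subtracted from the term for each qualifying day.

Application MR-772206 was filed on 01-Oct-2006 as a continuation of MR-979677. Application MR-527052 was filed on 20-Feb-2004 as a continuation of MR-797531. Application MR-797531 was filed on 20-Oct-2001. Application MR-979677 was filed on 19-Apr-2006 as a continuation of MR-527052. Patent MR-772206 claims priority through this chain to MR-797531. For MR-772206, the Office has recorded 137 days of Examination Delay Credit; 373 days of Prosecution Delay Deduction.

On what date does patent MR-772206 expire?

Earliest priority filing: 20 October 2001.
Base term: 20 October 2001 + 23 years → 20 October 2024.
Examination Delay Credit: +137 days → 6 March 2025.
Prosecution Delay Deduction: −373 days → 27 February 2024.

February 27, 2024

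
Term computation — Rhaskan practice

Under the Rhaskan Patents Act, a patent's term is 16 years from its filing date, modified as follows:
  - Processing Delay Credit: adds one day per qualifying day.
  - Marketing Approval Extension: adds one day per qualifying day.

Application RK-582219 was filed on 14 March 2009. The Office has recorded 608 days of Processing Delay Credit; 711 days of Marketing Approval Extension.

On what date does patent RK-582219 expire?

Base term: filing date + 16 years → 14 March 2025.
Processing Delay Credit: +608 days → 12 November 2026.
Marketing Approval Extension: +711 days → 23 October 2028.

2028-10-23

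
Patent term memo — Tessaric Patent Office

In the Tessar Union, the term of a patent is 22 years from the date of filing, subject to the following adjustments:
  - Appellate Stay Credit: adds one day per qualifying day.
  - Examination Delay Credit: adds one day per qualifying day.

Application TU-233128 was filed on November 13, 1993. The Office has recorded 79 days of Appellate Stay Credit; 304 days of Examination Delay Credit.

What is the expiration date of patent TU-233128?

Base term: filing date + 22 years → 13 November 2015.
Appellate Stay Credit: +79 days → 31 January 2016.
Examination Delay Credit: +304 days → 30 November 2016.

November 30, 2016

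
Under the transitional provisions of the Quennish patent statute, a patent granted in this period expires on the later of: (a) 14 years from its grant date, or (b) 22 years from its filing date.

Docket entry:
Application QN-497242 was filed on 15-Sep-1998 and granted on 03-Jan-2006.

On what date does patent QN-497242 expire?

(a) grant + 14 years → 3 January 2020.
(b) filing + 22 years → 15 September 2020.
Later of the two: 15 September 2020.

2020-09-15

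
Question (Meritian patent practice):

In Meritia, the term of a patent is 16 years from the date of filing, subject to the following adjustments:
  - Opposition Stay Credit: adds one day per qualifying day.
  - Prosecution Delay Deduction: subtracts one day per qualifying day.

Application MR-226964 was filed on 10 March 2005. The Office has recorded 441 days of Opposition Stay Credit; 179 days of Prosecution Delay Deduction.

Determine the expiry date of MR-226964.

November 27, 2021

Base term: filing date + 16 years → 10 March 2021.
Opposition Stay Credit: +441 days → 25 May 2022.
Prosecution Delay Deduction: −179 days → 27 November 2021.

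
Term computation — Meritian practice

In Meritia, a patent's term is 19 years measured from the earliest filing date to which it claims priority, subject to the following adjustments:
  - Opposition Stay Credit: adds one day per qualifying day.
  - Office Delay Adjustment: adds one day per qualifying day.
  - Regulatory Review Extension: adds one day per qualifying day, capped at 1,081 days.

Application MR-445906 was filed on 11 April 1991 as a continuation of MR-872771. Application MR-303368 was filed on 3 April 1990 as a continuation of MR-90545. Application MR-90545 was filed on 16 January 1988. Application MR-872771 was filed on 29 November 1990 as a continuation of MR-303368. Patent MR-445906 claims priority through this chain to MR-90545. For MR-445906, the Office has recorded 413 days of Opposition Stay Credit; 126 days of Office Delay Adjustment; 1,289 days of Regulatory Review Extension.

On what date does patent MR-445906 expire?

June 24, 2011

Earliest priority filing: 16 January 1988.
Base term: 16 January 1988 + 19 years → 16 January 2007.
Opposition Stay Credit: +413 days → 4 March 2008.
Office Delay Adjustment: +126 days → 8 July 2008.
Regulatory Review Extension: 1289 days claimed exceeds the 1081-day cap, so +1081 days → 24 June 2011.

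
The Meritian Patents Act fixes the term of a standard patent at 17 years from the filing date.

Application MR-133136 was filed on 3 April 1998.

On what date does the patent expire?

2015-04-03

Filing date + 17 years → 3 April 2015.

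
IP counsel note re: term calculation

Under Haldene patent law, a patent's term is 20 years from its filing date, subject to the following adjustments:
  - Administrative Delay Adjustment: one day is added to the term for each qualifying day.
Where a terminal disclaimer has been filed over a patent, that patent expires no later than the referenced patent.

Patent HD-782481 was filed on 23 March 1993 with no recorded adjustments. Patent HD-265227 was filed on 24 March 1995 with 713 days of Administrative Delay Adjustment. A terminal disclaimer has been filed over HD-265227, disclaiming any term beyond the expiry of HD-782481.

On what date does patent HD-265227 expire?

2013-03-23

Natural term of HD-265227:
  Base: filing + 20 years → 24 March 2015.
  Administrative Delay Adjustment: +713 days → 6 March 2017.
Expiry of referenced patent HD-782481:
  Base: filing + 20 years → 23 March 2013.
Terminal disclaimer: HD-265227 expires on the earlier of 6 March 2017 and 23 March 2013.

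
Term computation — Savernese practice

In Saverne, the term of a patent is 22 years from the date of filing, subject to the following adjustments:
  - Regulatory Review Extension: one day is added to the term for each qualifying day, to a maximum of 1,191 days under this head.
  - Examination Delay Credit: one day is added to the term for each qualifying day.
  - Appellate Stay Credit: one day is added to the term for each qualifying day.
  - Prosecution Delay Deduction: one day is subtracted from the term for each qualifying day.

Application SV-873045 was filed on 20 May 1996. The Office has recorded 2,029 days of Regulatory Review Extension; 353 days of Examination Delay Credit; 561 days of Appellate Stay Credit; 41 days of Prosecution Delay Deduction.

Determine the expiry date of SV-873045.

January 13, 2024

Base term: filing date + 22 years → 20 May 2018.
Regulatory Review Extension: 2029 days claimed exceeds the 1191-day cap, so +1191 days → 23 August 2021.
Examination Delay Credit: +353 days → 11 August 2022.
Appellate Stay Credit: +561 days → 23 February 2024.
Prosecution Delay Deduction: −41 days → 13 January 2024.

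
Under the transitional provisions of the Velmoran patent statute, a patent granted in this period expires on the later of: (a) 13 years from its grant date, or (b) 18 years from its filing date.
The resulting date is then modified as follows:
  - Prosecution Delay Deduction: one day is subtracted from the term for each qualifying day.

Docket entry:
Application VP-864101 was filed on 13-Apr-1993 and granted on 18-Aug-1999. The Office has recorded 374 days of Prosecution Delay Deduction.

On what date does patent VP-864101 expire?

(a) grant + 13 years → 18 August 2012.
(b) filing + 18 years → 13 April 2011.
Later of the two: 18 August 2012.
Prosecution Delay Deduction: −374 days → 10 August 2011.

August 10, 2011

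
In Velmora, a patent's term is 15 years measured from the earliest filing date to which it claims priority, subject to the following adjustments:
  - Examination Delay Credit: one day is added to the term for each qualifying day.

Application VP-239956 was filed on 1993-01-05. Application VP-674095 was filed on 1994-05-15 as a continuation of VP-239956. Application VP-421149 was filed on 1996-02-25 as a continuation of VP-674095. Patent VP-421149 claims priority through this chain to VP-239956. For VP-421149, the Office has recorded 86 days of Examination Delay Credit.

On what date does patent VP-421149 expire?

Earliest priority filing: 5 January 1993.
Base term: 5 January 1993 + 15 years → 5 January 2008.
Examination Delay Credit: +86 days → 31 March 2008.

2008-03-31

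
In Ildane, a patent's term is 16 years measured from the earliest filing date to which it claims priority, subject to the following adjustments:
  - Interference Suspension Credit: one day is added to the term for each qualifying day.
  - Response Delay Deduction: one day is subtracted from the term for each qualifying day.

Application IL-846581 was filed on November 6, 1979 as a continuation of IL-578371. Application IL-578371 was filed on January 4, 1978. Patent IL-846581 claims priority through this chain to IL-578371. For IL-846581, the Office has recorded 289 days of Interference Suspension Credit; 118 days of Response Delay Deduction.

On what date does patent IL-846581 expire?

Earliest priority filing: 4 January 1978.
Base term: 4 January 1978 + 16 years → 4 January 1994.
Interference Suspension Credit: +289 days → 20 October 1994.
Response Delay Deduction: −118 days → 24 June 1994.

June 24, 1994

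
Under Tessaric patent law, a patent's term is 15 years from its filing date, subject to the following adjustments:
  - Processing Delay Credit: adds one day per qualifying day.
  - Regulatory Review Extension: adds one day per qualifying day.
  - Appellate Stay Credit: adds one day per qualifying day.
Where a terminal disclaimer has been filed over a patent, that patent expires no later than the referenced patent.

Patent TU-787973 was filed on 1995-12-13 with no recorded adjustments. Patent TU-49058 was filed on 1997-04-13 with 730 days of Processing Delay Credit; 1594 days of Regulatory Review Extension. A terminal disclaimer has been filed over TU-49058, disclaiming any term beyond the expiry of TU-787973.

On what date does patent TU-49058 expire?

Natural term of TU-49058:
  Base: filing + 15 years → 13 April 2012.
  Processing Delay Credit: +730 days → 13 April 2014.
  Regulatory Review Extension: +1594 days → 24 August 2018.
Expiry of referenced patent TU-787973:
  Base: filing + 15 years → 13 December 2010.
Terminal disclaimer: TU-49058 expires on the earlier of 24 August 2018 and 13 December 2010.

December 13, 2010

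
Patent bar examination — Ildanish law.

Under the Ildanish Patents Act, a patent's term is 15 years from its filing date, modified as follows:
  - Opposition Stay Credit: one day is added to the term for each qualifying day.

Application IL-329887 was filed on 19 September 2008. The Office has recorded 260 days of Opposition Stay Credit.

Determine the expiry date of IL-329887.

June 5, 2024

Base term: filing date + 15 years → 19 September 2023.
Opposition Stay Credit: +260 days → 5 June 2024.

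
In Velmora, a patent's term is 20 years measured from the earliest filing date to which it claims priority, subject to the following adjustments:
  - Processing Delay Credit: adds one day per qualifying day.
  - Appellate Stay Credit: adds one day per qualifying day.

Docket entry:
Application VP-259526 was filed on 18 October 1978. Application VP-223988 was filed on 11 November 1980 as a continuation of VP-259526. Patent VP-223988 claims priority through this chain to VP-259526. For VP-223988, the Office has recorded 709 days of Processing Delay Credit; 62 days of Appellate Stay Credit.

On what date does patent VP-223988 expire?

Earliest priority filing: 18 October 1978.
Base term: 18 October 1978 + 20 years → 18 October 1998.
Processing Delay Credit: +709 days → 26 September 2000.
Appellate Stay Credit: +62 days → 27 November 2000.

November 27, 2000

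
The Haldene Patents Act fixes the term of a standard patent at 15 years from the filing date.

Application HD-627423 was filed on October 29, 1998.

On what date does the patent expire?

Filing date + 15 years → 29 October 2013.

October 29, 2013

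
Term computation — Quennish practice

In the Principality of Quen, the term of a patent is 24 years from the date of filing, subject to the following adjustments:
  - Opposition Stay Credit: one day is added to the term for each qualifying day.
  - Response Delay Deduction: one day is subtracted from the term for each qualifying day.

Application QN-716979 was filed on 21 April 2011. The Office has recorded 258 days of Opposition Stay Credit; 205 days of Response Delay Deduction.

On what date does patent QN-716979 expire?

Base term: filing date + 24 years → 21 April 2035.
Opposition Stay Credit: +258 days → 4 January 2036.
Response Delay Deduction: −205 days → 13 June 2035.

June 13, 2035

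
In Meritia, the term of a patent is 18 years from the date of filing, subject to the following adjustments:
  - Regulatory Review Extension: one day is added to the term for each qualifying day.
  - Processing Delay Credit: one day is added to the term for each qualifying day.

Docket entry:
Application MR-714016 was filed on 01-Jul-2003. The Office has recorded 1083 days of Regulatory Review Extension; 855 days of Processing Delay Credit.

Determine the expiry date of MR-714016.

2026-10-21

Base term: filing date + 18 years → 1 July 2021.
Regulatory Review Extension: +1083 days → 18 June 2024.
Processing Delay Credit: +855 days → 21 October 2026.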